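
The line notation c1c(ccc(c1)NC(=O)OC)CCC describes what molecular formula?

C11H15NO2

Heavy atoms from the SMILES: 11 C, 1 N, 2 O.
Implicit hydrogens by atom environment:
  4 × C (aromatic): 1 H each → 4
  2 × C: 3 H each → 6
  2 × C: 2 H each → 4
  2 × C (aromatic): no H
  2 × O: no H
  1 × C: no H
  1 × N: 1 H
  Total hydrogens = 15.
Molecular formula: C11H15NO2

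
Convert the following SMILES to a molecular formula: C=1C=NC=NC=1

C4H4N2

Heavy atoms from the SMILES: 4 C, 2 N.
Implicit hydrogens by atom environment:
  4 × C (aromatic): 1 H each → 4
  2 × N (aromatic): no H
  Total hydrogens = 4.
Molecular formula: C4H4N2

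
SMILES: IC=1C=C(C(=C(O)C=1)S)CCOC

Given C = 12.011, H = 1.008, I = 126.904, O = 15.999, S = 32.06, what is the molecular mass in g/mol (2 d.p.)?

Molecular formula: C9H11IO2S.
M = 9×12.011 + 11×1.008 + 1×126.904 + 2×15.999 + 1×32.06 = 310.15 g/mol.

310.15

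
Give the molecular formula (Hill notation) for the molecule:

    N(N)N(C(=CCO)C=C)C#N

Heavy atoms from the SMILES: 6 C, 4 N, 1 O.
Implicit hydrogens by atom environment:
  2 × C: 2 H each → 4
  2 × C: 1 H each → 2
  2 × C: no H
  2 × N: no H
  1 × N: 2 H
  1 × N: 1 H
  1 × O: 1 H
  Total hydrogens = 10.
Molecular formula: C6H10N4O

C6H10N4O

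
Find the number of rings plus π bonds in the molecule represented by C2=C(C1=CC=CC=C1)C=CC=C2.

Molecular formula from the SMILES: C12H10.
DoU = (2C + 2 + N − H − X)/2 = (2·12 + 2 + 0 − 10 − 0)/2 = 16/2 = 8.
(Structurally: 2 ring(s) + 6 π bond(s) = 8.)

8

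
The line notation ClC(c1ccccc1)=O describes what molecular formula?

C7H5ClO

Heavy atoms from the SMILES: 7 C, 1 Cl, 1 O.
Implicit hydrogens by atom environment:
  5 × C (aromatic): 1 H each → 5
  1 × C (aromatic): no H
  1 × C: no H
  1 × Cl: no H
  1 × O: no H
  Total hydrogens = 5.
Molecular formula: C7H5ClO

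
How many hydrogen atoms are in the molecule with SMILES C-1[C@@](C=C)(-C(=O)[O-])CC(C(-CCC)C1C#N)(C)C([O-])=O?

19

Hydrogens are implicit in SMILES; fill each atom to its normal valence:
  5 × C: 2 H each → 10
  5 × C: no H
  3 × C: 1 H each → 3
  2 × C: 3 H each → 6
  2 × O: no H
  2 × O (charge -1): no H
  1 × N: no H
  Total hydrogens = 19.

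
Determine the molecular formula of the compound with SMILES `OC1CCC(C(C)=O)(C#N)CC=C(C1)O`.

C11H15NO3

Heavy atoms from the SMILES: 11 C, 1 N, 3 O.
Implicit hydrogens by atom environment:
  4 × C: 2 H each → 8
  4 × C: no H
  2 × C: 1 H each → 2
  2 × O: 1 H each → 2
  1 × C: 3 H
  1 × N: no H
  1 × O: no H
  Total hydrogens = 15.
Molecular formula: C11H15NO3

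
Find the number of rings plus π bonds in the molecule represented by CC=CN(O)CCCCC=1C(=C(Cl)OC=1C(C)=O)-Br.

Molecular formula from the SMILES: C13H17BrClNO3.
DoU = (2C + 2 + N − H − X)/2 = (2·13 + 2 + 1 − 17 − 2)/2 = 10/2 = 5.
(Structurally: 1 ring(s) + 4 π bond(s) = 5.)

5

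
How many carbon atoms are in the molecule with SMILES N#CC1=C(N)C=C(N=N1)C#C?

The symbol for carbon appears 7 times in the SMILES.

7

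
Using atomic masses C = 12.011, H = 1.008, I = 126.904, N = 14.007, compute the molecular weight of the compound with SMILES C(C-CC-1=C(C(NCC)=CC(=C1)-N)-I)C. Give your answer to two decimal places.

Molecular formula: C12H19IN2.
M = 12×12.011 + 19×1.008 + 1×126.904 + 2×14.007 = 318.20 g/mol.

318.20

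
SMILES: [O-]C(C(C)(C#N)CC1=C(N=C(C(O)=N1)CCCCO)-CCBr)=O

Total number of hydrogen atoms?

19

Hydrogens are implicit in SMILES; fill each atom to its normal valence:
  7 × C: 2 H each → 14
  4 × C (aromatic): no H
  3 × C: no H
  2 × N (aromatic): no H
  2 × O: 1 H each → 2
  1 × Br: no H
  1 × C: 3 H
  1 × N: no H
  1 × O: no H
  1 × O (charge -1): no H
  Total hydrogens = 19.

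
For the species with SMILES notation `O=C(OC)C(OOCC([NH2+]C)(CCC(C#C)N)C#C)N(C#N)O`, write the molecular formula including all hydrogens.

Heavy atoms from the SMILES: 14 C, 4 N, 5 O.
Implicit hydrogens by atom environment:
  5 × C: no H
  4 × C: 1 H each → 4
  4 × O: no H
  3 × C: 2 H each → 6
  2 × C: 3 H each → 6
  2 × N: no H
  1 × N (charge +1): 2 H
  1 × N: 2 H
  1 × O: 1 H
  Total hydrogens = 21.
Net charge +1.
Molecular formula: C14H21N4O5+

C14H21N4O5+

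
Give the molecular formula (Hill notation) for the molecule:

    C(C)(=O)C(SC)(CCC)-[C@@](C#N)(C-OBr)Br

C10H15Br2NO2S

Heavy atoms from the SMILES: 2 Br, 10 C, 1 N, 2 O, 1 S.
Implicit hydrogens by atom environment:
  4 × C: no H
  3 × C: 3 H each → 9
  3 × C: 2 H each → 6
  2 × Br: no H
  2 × O: no H
  1 × N: no H
  1 × S: no H
  Total hydrogens = 15.
Molecular formula: C10H15Br2NO2S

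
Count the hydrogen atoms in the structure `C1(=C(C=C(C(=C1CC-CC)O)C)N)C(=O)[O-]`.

Hydrogens are implicit in SMILES; fill each atom to its normal valence:
  5 × C (aromatic): no H
  3 × C: 2 H each → 6
  2 × C: 3 H each → 6
  1 × C (aromatic): 1 H
  1 × C: no H
  1 × N: 2 H
  1 × O: 1 H
  1 × O: no H
  1 × O (charge -1): no H
  Total hydrogens = 16.

16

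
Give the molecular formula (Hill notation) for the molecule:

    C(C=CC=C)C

C6H10

Heavy atoms from the SMILES: 6 C.
Implicit hydrogens by atom environment:
  3 × C: 1 H each → 3
  2 × C: 2 H each → 4
  1 × C: 3 H
  Total hydrogens = 10.
Molecular formula: C6H10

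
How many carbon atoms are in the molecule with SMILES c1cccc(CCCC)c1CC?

12

The symbol for carbon appears 12 times in the SMILES. Lowercase c denotes aromatic carbon and counts toward C.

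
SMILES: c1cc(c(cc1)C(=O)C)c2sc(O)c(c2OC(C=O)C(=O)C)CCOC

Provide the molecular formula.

Heavy atoms from the SMILES: 19 C, 6 O, 1 S.
Implicit hydrogens by atom environment:
  6 × C (aromatic): no H
  5 × O: no H
  4 × C (aromatic): 1 H each → 4
  3 × C: 3 H each → 9
  2 × C: 2 H each → 4
  2 × C: 1 H each → 2
  2 × C: no H
  1 × O: 1 H
  1 × S (aromatic): no H
  Total hydrogens = 20.
Molecular formula: C19H20O6S

C19H20O6S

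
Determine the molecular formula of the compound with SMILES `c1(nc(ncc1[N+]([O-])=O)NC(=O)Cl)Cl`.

C5H2Cl2N4O3

Heavy atoms from the SMILES: 5 C, 2 Cl, 4 N, 3 O.
Implicit hydrogens by atom environment:
  3 × C (aromatic): no H
  2 × Cl: no H
  2 × N (aromatic): no H
  2 × O: no H
  1 × C (aromatic): 1 H
  1 × C: no H
  1 × N: 1 H
  1 × N (charge +1): no H
  1 × O (charge -1): no H
  Total hydrogens = 2.
Molecular formula: C5H2Cl2N4O3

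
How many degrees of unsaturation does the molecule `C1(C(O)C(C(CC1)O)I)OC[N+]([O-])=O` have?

Molecular formula from the SMILES: C7H12INO5.
DoU = (2C + 2 + N − H − X)/2 = (2·7 + 2 + 1 − 12 − 1)/2 = 4/2 = 2.
(Structurally: 1 ring(s) + 1 π bond(s) = 2.)

2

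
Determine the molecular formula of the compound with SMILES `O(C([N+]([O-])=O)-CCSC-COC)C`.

Heavy atoms from the SMILES: 7 C, 1 N, 4 O, 1 S.
Implicit hydrogens by atom environment:
  4 × C: 2 H each → 8
  3 × O: no H
  2 × C: 3 H each → 6
  1 × C: 1 H
  1 × N (charge +1): no H
  1 × O (charge -1): no H
  1 × S: no H
  Total hydrogens = 15.
Molecular formula: C7H15NO4S

C7H15NO4S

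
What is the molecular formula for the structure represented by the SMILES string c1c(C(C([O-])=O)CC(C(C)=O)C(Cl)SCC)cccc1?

C15H18ClO3S-

Heavy atoms from the SMILES: 15 C, 1 Cl, 3 O, 1 S.
Implicit hydrogens by atom environment:
  5 × C (aromatic): 1 H each → 5
  3 × C: 1 H each → 3
  2 × C: 3 H each → 6
  2 × C: 2 H each → 4
  2 × C: no H
  2 × O: no H
  1 × C (aromatic): no H
  1 × Cl: no H
  1 × O (charge -1): no H
  1 × S: no H
  Total hydrogens = 18.
Net charge -1.
Molecular formula: C15H18ClO3S-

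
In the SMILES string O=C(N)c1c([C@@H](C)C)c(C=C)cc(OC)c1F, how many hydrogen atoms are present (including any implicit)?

16

Hydrogens are implicit in SMILES; fill each atom to its normal valence:
  5 × C (aromatic): no H
  3 × C: 3 H each → 9
  2 × C: 1 H each → 2
  2 × O: no H
  1 × C: 2 H
  1 × C (aromatic): 1 H
  1 × C: no H
  1 × F: no H
  1 × N: 2 H
  Total hydrogens = 16.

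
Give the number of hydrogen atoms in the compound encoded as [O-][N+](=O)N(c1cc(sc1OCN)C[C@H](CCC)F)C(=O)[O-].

15

Hydrogens are implicit in SMILES; fill each atom to its normal valence:
  4 × C: 2 H each → 8
  3 × C (aromatic): no H
  3 × O: no H
  2 × O (charge -1): no H
  1 × C: 3 H
  1 × C (aromatic): 1 H
  1 × C: 1 H
  1 × C: no H
  1 × F: no H
  1 × N: 2 H
  1 × N: no H
  1 × N (charge +1): no H
  1 × S (aromatic): no H
  Total hydrogens = 15.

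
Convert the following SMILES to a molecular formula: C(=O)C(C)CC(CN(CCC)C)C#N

C11H20N2O

Heavy atoms from the SMILES: 11 C, 2 N, 1 O.
Implicit hydrogens by atom environment:
  4 × C: 2 H each → 8
  3 × C: 3 H each → 9
  3 × C: 1 H each → 3
  2 × N: no H
  1 × C: no H
  1 × O: no H
  Total hydrogens = 20.
Molecular formula: C11H20N2O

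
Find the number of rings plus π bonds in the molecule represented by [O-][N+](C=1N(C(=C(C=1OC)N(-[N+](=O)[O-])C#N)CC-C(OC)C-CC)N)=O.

7

Molecular formula from the SMILES: C13H20N6O6.
DoU = (2C + 2 + N − H − X)/2 = (2·13 + 2 + 6 − 20 − 0)/2 = 14/2 = 7.
(Structurally: 1 ring(s) + 6 π bond(s) = 7.)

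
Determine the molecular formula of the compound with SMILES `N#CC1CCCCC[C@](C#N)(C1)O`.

Heavy atoms from the SMILES: 10 C, 2 N, 1 O.
Implicit hydrogens by atom environment:
  6 × C: 2 H each → 12
  3 × C: no H
  2 × N: no H
  1 × C: 1 H
  1 × O: 1 H
  Total hydrogens = 14.
Molecular formula: C10H14N2O

C10H14N2O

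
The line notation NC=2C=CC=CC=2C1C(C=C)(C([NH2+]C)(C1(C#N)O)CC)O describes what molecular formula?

Heavy atoms from the SMILES: 16 C, 3 N, 2 O.
Implicit hydrogens by atom environment:
  4 × C (aromatic): 1 H each → 4
  4 × C: no H
  2 × C: 3 H each → 6
  2 × C: 2 H each → 4
  2 × C: 1 H each → 2
  2 × C (aromatic): no H
  2 × O: 1 H each → 2
  1 × N (charge +1): 2 H
  1 × N: 2 H
  1 × N: no H
  Total hydrogens = 22.
Net charge +1.
Molecular formula: C16H22N3O2+

C16H22N3O2+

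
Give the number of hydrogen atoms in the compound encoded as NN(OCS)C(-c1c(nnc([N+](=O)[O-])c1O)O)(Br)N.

Hydrogens are implicit in SMILES; fill each atom to its normal valence:
  4 × C (aromatic): no H
  2 × N: 2 H each → 4
  2 × N (aromatic): no H
  2 × O: 1 H each → 2
  2 × O: no H
  1 × Br: no H
  1 × C: 2 H
  1 × C: no H
  1 × N: no H
  1 × N (charge +1): no H
  1 × O (charge -1): no H
  1 × S: 1 H
  Total hydrogens = 9.

9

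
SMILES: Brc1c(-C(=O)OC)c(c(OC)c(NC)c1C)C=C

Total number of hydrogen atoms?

Hydrogens are implicit in SMILES; fill each atom to its normal valence:
  6 × C (aromatic): no H
  4 × C: 3 H each → 12
  3 × O: no H
  1 × Br: no H
  1 × C: 2 H
  1 × C: 1 H
  1 × C: no H
  1 × N: 1 H
  Total hydrogens = 16.

16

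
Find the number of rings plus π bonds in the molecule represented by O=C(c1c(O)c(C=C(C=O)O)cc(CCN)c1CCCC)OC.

7

Molecular formula from the SMILES: C17H23NO5.
DoU = (2C + 2 + N − H − X)/2 = (2·17 + 2 + 1 − 23 − 0)/2 = 14/2 = 7.
(Structurally: 1 ring(s) + 6 π bond(s) = 7.)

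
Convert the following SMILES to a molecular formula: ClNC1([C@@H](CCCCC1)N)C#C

C9H15ClN2

Heavy atoms from the SMILES: 9 C, 1 Cl, 2 N.
Implicit hydrogens by atom environment:
  5 × C: 2 H each → 10
  2 × C: 1 H each → 2
  2 × C: no H
  1 × Cl: no H
  1 × N: 2 H
  1 × N: 1 H
  Total hydrogens = 15.
Molecular formula: C9H15ClN2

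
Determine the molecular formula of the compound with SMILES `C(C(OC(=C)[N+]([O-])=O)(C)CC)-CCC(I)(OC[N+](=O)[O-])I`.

Heavy atoms from the SMILES: 11 C, 2 I, 2 N, 6 O.
Implicit hydrogens by atom environment:
  6 × C: 2 H each → 12
  4 × O: no H
  3 × C: no H
  2 × C: 3 H each → 6
  2 × I: no H
  2 × N (charge +1): no H
  2 × O (charge -1): no H
  Total hydrogens = 18.
Molecular formula: C11H18I2N2O6

C11H18I2N2O6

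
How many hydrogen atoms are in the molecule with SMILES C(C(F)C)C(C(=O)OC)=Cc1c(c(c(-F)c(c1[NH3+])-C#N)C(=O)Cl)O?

14

Hydrogens are implicit in SMILES; fill each atom to its normal valence:
  6 × C (aromatic): no H
  4 × C: no H
  3 × O: no H
  2 × C: 3 H each → 6
  2 × C: 1 H each → 2
  2 × F: no H
  1 × C: 2 H
  1 × Cl: no H
  1 × N (charge +1): 3 H
  1 × N: no H
  1 × O: 1 H
  Total hydrogens = 14.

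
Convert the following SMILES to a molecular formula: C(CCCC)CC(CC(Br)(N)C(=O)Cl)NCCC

Heavy atoms from the SMILES: 1 Br, 13 C, 1 Cl, 2 N, 1 O.
Implicit hydrogens by atom environment:
  8 × C: 2 H each → 16
  2 × C: 3 H each → 6
  2 × C: no H
  1 × Br: no H
  1 × C: 1 H
  1 × Cl: no H
  1 × N: 2 H
  1 × N: 1 H
  1 × O: no H
  Total hydrogens = 26.
Molecular formula: C13H26BrClN2O

C13H26BrClN2O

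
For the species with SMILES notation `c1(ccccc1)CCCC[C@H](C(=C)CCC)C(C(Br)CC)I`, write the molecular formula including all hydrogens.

Heavy atoms from the SMILES: 1 Br, 20 C, 1 I.
Implicit hydrogens by atom environment:
  8 × C: 2 H each → 16
  5 × C (aromatic): 1 H each → 5
  3 × C: 1 H each → 3
  2 × C: 3 H each → 6
  1 × Br: no H
  1 × C: no H
  1 × C (aromatic): no H
  1 × I: no H
  Total hydrogens = 30.
Molecular formula: C20H30BrI

C20H30BrI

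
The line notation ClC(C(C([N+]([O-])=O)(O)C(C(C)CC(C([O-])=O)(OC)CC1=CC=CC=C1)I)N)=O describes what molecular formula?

C17H21ClIN2O7-

Heavy atoms from the SMILES: 17 C, 1 Cl, 1 I, 2 N, 7 O.
Implicit hydrogens by atom environment:
  5 × C (aromatic): 1 H each → 5
  4 × C: no H
  4 × O: no H
  3 × C: 1 H each → 3
  2 × C: 3 H each → 6
  2 × C: 2 H each → 4
  2 × O (charge -1): no H
  1 × C (aromatic): no H
  1 × Cl: no H
  1 × I: no H
  1 × N: 2 H
  1 × N (charge +1): no H
  1 × O: 1 H
  Total hydrogens = 21.
Net charge -1.
Molecular formula: C17H21ClIN2O7-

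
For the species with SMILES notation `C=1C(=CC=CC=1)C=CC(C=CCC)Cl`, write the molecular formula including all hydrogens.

Heavy atoms from the SMILES: 13 C, 1 Cl.
Implicit hydrogens by atom environment:
  5 × C: 1 H each → 5
  5 × C (aromatic): 1 H each → 5
  1 × C: 3 H
  1 × C: 2 H
  1 × C (aromatic): no H
  1 × Cl: no H
  Total hydrogens = 15.
Molecular formula: C13H15Cl

C13H15Cl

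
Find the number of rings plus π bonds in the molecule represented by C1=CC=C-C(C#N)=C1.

Molecular formula from the SMILES: C7H5N.
DoU = (2C + 2 + N − H − X)/2 = (2·7 + 2 + 1 − 5 − 0)/2 = 12/2 = 6.
(Structurally: 1 ring(s) + 5 π bond(s) = 6.)

6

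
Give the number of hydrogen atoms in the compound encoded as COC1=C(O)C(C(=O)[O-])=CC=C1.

7

Hydrogens are implicit in SMILES; fill each atom to its normal valence:
  3 × C (aromatic): 1 H each → 3
  3 × C (aromatic): no H
  2 × O: no H
  1 × C: 3 H
  1 × C: no H
  1 × O: 1 H
  1 × O (charge -1): no H
  Total hydrogens = 7.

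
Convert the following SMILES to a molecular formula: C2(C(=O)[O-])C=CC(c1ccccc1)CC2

Heavy atoms from the SMILES: 13 C, 2 O.
Implicit hydrogens by atom environment:
  5 × C (aromatic): 1 H each → 5
  4 × C: 1 H each → 4
  2 × C: 2 H each → 4
  1 × C: no H
  1 × C (aromatic): no H
  1 × O: no H
  1 × O (charge -1): no H
  Total hydrogens = 13.
Net charge -1.
Molecular formula: C13H13O2-

C13H13O2-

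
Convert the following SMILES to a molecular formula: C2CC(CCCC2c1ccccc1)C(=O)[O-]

Heavy atoms from the SMILES: 14 C, 2 O.
Implicit hydrogens by atom environment:
  5 × C: 2 H each → 10
  5 × C (aromatic): 1 H each → 5
  2 × C: 1 H each → 2
  1 × C (aromatic): no H
  1 × C: no H
  1 × O: no H
  1 × O (charge -1): no H
  Total hydrogens = 17.
Net charge -1.
Molecular formula: C14H17O2-

C14H17O2-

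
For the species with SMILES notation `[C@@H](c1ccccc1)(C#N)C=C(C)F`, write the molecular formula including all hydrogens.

Heavy atoms from the SMILES: 11 C, 1 F, 1 N.
Implicit hydrogens by atom environment:
  5 × C (aromatic): 1 H each → 5
  2 × C: 1 H each → 2
  2 × C: no H
  1 × C: 3 H
  1 × C (aromatic): no H
  1 × F: no H
  1 × N: no H
  Total hydrogens = 10.
Molecular formula: C11H10FN

C11H10FN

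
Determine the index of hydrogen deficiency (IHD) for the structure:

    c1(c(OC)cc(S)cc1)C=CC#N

Molecular formula from the SMILES: C10H9NOS.
DoU = (2C + 2 + N − H − X)/2 = (2·10 + 2 + 1 − 9 − 0)/2 = 14/2 = 7.
(Structurally: 1 ring(s) + 6 π bond(s) = 7.)

7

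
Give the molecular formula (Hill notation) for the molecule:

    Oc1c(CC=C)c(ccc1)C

Heavy atoms from the SMILES: 10 C, 1 O.
Implicit hydrogens by atom environment:
  3 × C (aromatic): 1 H each → 3
  3 × C (aromatic): no H
  2 × C: 2 H each → 4
  1 × C: 3 H
  1 × C: 1 H
  1 × O: 1 H
  Total hydrogens = 12.
Molecular formula: C10H12O

C10H12O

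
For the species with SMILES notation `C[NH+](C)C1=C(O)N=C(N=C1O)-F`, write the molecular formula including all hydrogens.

C6H9FN3O2+

Heavy atoms from the SMILES: 6 C, 1 F, 3 N, 2 O.
Implicit hydrogens by atom environment:
  4 × C (aromatic): no H
  2 × C: 3 H each → 6
  2 × N (aromatic): no H
  2 × O: 1 H each → 2
  1 × F: no H
  1 × N (charge +1): 1 H
  Total hydrogens = 9.
Net charge +1.
Molecular formula: C6H9FN3O2+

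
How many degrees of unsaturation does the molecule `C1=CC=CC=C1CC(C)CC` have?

Molecular formula from the SMILES: C11H16.
DoU = (2C + 2 + N − H − X)/2 = (2·11 + 2 + 0 − 16 − 0)/2 = 8/2 = 4.
(Structurally: 1 ring(s) + 3 π bond(s) = 4.)

4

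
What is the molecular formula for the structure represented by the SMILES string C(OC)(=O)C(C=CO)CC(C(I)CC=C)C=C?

Heavy atoms from the SMILES: 13 C, 1 I, 3 O.
Implicit hydrogens by atom environment:
  7 × C: 1 H each → 7
  4 × C: 2 H each → 8
  2 × O: no H
  1 × C: 3 H
  1 × C: no H
  1 × I: no H
  1 × O: 1 H
  Total hydrogens = 19.
Molecular formula: C13H19IO3

C13H19IO3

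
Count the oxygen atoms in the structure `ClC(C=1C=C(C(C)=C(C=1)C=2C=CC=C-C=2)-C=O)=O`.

2

The symbol for oxygen appears 2 times in the SMILES.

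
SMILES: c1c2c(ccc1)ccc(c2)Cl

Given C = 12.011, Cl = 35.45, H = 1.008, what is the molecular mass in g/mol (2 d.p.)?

162.62

Molecular formula: C10H7Cl.
M = 10×12.011 + 1×35.45 + 7×1.008 = 162.62 g/mol.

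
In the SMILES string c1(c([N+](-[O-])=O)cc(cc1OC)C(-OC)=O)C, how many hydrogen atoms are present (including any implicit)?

Hydrogens are implicit in SMILES; fill each atom to its normal valence:
  4 × C (aromatic): no H
  4 × O: no H
  3 × C: 3 H each → 9
  2 × C (aromatic): 1 H each → 2
  1 × C: no H
  1 × N (charge +1): no H
  1 × O (charge -1): no H
  Total hydrogens = 11.

11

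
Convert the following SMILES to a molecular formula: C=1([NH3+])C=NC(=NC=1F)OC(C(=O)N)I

Heavy atoms from the SMILES: 6 C, 1 F, 1 I, 4 N, 2 O.
Implicit hydrogens by atom environment:
  3 × C (aromatic): no H
  2 × N (aromatic): no H
  2 × O: no H
  1 × C (aromatic): 1 H
  1 × C: 1 H
  1 × C: no H
  1 × F: no H
  1 × I: no H
  1 × N (charge +1): 3 H
  1 × N: 2 H
  Total hydrogens = 7.
Net charge +1.
Molecular formula: C6H7FIN4O2+

C6H7FIN4O2+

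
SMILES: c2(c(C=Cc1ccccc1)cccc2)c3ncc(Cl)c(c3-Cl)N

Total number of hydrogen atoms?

Hydrogens are implicit in SMILES; fill each atom to its normal valence:
  10 × C (aromatic): 1 H each → 10
  7 × C (aromatic): no H
  2 × C: 1 H each → 2
  2 × Cl: no H
  1 × N: 2 H
  1 × N (aromatic): no H
  Total hydrogens = 14.

14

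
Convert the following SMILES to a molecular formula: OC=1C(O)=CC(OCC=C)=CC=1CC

Heavy atoms from the SMILES: 11 C, 3 O.
Implicit hydrogens by atom environment:
  4 × C (aromatic): no H
  3 × C: 2 H each → 6
  2 × C (aromatic): 1 H each → 2
  2 × O: 1 H each → 2
  1 × C: 3 H
  1 × C: 1 H
  1 × O: no H
  Total hydrogens = 14.
Molecular formula: C11H14O3

C11H14O3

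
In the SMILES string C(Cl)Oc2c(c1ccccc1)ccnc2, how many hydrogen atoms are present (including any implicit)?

Hydrogens are implicit in SMILES; fill each atom to its normal valence:
  8 × C (aromatic): 1 H each → 8
  3 × C (aromatic): no H
  1 × C: 2 H
  1 × Cl: no H
  1 × N (aromatic): no H
  1 × O: no H
  Total hydrogens = 10.

10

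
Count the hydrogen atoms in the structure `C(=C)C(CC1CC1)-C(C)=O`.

14

Hydrogens are implicit in SMILES; fill each atom to its normal valence:
  4 × C: 2 H each → 8
  3 × C: 1 H each → 3
  1 × C: 3 H
  1 × C: no H
  1 × O: no H
  Total hydrogens = 14.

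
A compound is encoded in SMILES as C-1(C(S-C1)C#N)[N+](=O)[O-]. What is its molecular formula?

Heavy atoms from the SMILES: 4 C, 2 N, 2 O, 1 S.
Implicit hydrogens by atom environment:
  2 × C: 1 H each → 2
  1 × C: 2 H
  1 × C: no H
  1 × N: no H
  1 × N (charge +1): no H
  1 × O: no H
  1 × O (charge -1): no H
  1 × S: no H
  Total hydrogens = 4.
Molecular formula: C4H4N2O2S

C4H4N2O2S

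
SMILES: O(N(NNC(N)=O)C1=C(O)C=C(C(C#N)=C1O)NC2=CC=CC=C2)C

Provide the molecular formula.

Heavy atoms from the SMILES: 15 C, 6 N, 4 O.
Implicit hydrogens by atom environment:
  6 × C (aromatic): 1 H each → 6
  6 × C (aromatic): no H
  3 × N: 1 H each → 3
  2 × C: no H
  2 × N: no H
  2 × O: 1 H each → 2
  2 × O: no H
  1 × C: 3 H
  1 × N: 2 H
  Total hydrogens = 16.
Molecular formula: C15H16N6O4

C15H16N6O4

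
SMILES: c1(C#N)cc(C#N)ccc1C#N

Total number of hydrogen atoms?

3

Hydrogens are implicit in SMILES; fill each atom to its normal valence:
  3 × C (aromatic): 1 H each → 3
  3 × C (aromatic): no H
  3 × C: no H
  3 × N: no H
  Total hydrogens = 3.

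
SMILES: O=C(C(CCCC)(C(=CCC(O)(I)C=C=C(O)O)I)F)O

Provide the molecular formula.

C13H17FI2O5

Heavy atoms from the SMILES: 13 C, 1 F, 2 I, 5 O.
Implicit hydrogens by atom environment:
  6 × C: no H
  4 × C: 2 H each → 8
  4 × O: 1 H each → 4
  2 × C: 1 H each → 2
  2 × I: no H
  1 × C: 3 H
  1 × F: no H
  1 × O: no H
  Total hydrogens = 17.
Molecular formula: C13H17FI2O5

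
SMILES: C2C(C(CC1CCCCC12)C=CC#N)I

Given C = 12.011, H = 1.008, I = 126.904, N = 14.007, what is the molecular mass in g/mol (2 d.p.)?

315.20

Molecular formula: C13H18IN.
M = 13×12.011 + 18×1.008 + 1×126.904 + 1×14.007 = 315.20 g/mol.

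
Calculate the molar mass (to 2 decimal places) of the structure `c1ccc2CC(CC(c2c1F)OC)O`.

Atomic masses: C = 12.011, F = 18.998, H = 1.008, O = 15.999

196.22

Molecular formula: C11H13FO2.
M = 11×12.011 + 1×18.998 + 13×1.008 + 2×15.999 = 196.22 g/mol.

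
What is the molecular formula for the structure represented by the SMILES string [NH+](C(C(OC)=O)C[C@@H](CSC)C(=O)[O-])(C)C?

Heavy atoms from the SMILES: 10 C, 1 N, 4 O, 1 S.
Implicit hydrogens by atom environment:
  4 × C: 3 H each → 12
  3 × O: no H
  2 × C: 2 H each → 4
  2 × C: 1 H each → 2
  2 × C: no H
  1 × N (charge +1): 1 H
  1 × O (charge -1): no H
  1 × S: no H
  Total hydrogens = 19.
Molecular formula: C10H19NO4S

C10H19NO4S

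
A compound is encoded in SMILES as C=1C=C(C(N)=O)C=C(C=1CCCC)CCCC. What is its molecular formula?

Heavy atoms from the SMILES: 15 C, 1 N, 1 O.
Implicit hydrogens by atom environment:
  6 × C: 2 H each → 12
  3 × C (aromatic): 1 H each → 3
  3 × C (aromatic): no H
  2 × C: 3 H each → 6
  1 × C: no H
  1 × N: 2 H
  1 × O: no H
  Total hydrogens = 23.
Molecular formula: C15H23NO

C15H23NO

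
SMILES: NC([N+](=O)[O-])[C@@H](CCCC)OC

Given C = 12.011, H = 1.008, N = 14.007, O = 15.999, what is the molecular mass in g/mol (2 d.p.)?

Molecular formula: C7H16N2O3.
M = 7×12.011 + 16×1.008 + 2×14.007 + 3×15.999 = 176.22 g/mol.

176.22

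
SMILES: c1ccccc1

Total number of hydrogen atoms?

6

Hydrogens are implicit in SMILES; fill each atom to its normal valence:
  6 × C (aromatic): 1 H each → 6
  Total hydrogens = 6.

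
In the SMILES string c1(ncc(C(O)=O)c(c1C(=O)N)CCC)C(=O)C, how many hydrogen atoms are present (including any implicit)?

Hydrogens are implicit in SMILES; fill each atom to its normal valence:
  4 × C (aromatic): no H
  3 × C: no H
  3 × O: no H
  2 × C: 3 H each → 6
  2 × C: 2 H each → 4
  1 × C (aromatic): 1 H
  1 × N: 2 H
  1 × N (aromatic): no H
  1 × O: 1 H
  Total hydrogens = 14.

14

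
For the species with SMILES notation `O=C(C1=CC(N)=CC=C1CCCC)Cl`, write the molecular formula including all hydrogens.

C11H14ClNO

Heavy atoms from the SMILES: 11 C, 1 Cl, 1 N, 1 O.
Implicit hydrogens by atom environment:
  3 × C: 2 H each → 6
  3 × C (aromatic): 1 H each → 3
  3 × C (aromatic): no H
  1 × C: 3 H
  1 × C: no H
  1 × Cl: no H
  1 × N: 2 H
  1 × O: no H
  Total hydrogens = 14.
Molecular formula: C11H14ClNO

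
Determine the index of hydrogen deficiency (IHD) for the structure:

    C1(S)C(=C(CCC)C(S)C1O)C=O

Molecular formula from the SMILES: C9H14O2S2.
DoU = (2C + 2 + N − H − X)/2 = (2·9 + 2 + 0 − 14 − 0)/2 = 6/2 = 3.
(Structurally: 1 ring(s) + 2 π bond(s) = 3.)

3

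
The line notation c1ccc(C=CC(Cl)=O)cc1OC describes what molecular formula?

C10H9ClO2

Heavy atoms from the SMILES: 10 C, 1 Cl, 2 O.
Implicit hydrogens by atom environment:
  4 × C (aromatic): 1 H each → 4
  2 × C: 1 H each → 2
  2 × C (aromatic): no H
  2 × O: no H
  1 × C: 3 H
  1 × C: no H
  1 × Cl: no H
  Total hydrogens = 9.
Molecular formula: C10H9ClO2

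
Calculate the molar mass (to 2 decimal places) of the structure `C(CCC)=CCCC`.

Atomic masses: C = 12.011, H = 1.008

Molecular formula: C8H16.
M = 8×12.011 + 16×1.008 = 112.22 g/mol.

112.22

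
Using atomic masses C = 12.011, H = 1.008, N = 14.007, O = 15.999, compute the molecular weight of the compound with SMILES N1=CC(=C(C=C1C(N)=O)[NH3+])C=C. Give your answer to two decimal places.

164.19

Molecular formula: C8H10N3O+.
M = 8×12.011 + 10×1.008 + 3×14.007 + 1×15.999 = 164.19 g/mol.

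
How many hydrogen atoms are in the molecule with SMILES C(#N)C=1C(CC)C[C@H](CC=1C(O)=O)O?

13

Hydrogens are implicit in SMILES; fill each atom to its normal valence:
  4 × C: no H
  3 × C: 2 H each → 6
  2 × C: 1 H each → 2
  2 × O: 1 H each → 2
  1 × C: 3 H
  1 × N: no H
  1 × O: no H
  Total hydrogens = 13.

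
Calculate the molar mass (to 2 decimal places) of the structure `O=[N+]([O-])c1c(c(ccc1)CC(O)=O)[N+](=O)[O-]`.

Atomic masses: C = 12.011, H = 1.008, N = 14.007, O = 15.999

226.14

Molecular formula: C8H6N2O6.
M = 8×12.011 + 6×1.008 + 2×14.007 + 6×15.999 = 226.14 g/mol.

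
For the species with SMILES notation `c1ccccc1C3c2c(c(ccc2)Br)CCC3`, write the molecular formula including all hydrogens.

C16H15Br

Heavy atoms from the SMILES: 1 Br, 16 C.
Implicit hydrogens by atom environment:
  8 × C (aromatic): 1 H each → 8
  4 × C (aromatic): no H
  3 × C: 2 H each → 6
  1 × Br: no H
  1 × C: 1 H
  Total hydrogens = 15.
Molecular formula: C16H15Br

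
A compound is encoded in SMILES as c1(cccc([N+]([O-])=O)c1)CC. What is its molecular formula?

Heavy atoms from the SMILES: 8 C, 1 N, 2 O.
Implicit hydrogens by atom environment:
  4 × C (aromatic): 1 H each → 4
  2 × C (aromatic): no H
  1 × C: 3 H
  1 × C: 2 H
  1 × N (charge +1): no H
  1 × O: no H
  1 × O (charge -1): no H
  Total hydrogens = 9.
Molecular formula: C8H9NO2

C8H9NO2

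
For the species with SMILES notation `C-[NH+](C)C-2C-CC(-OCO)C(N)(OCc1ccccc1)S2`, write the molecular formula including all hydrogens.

Heavy atoms from the SMILES: 15 C, 2 N, 3 O, 1 S.
Implicit hydrogens by atom environment:
  5 × C (aromatic): 1 H each → 5
  4 × C: 2 H each → 8
  2 × C: 3 H each → 6
  2 × C: 1 H each → 2
  2 × O: no H
  1 × C: no H
  1 × C (aromatic): no H
  1 × N: 2 H
  1 × N (charge +1): 1 H
  1 × O: 1 H
  1 × S: no H
  Total hydrogens = 25.
Net charge +1.
Molecular formula: C15H25N2O3S+

C15H25N2O3S+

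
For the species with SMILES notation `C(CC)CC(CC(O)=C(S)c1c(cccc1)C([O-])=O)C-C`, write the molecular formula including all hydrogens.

Heavy atoms from the SMILES: 17 C, 3 O, 1 S.
Implicit hydrogens by atom environment:
  5 × C: 2 H each → 10
  4 × C (aromatic): 1 H each → 4
  3 × C: no H
  2 × C: 3 H each → 6
  2 × C (aromatic): no H
  1 × C: 1 H
  1 × O: 1 H
  1 × O: no H
  1 × O (charge -1): no H
  1 × S: 1 H
  Total hydrogens = 23.
Net charge -1.
Molecular formula: C17H23O3S-

C17H23O3S-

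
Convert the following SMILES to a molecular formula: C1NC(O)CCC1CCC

C8H17NO

Heavy atoms from the SMILES: 8 C, 1 N, 1 O.
Implicit hydrogens by atom environment:
  5 × C: 2 H each → 10
  2 × C: 1 H each → 2
  1 × C: 3 H
  1 × N: 1 H
  1 × O: 1 H
  Total hydrogens = 17.
Molecular formula: C8H17NO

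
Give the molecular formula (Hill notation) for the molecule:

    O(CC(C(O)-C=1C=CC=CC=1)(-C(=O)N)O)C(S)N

C11H16N2O4S

Heavy atoms from the SMILES: 11 C, 2 N, 4 O, 1 S.
Implicit hydrogens by atom environment:
  5 × C (aromatic): 1 H each → 5
  2 × C: 1 H each → 2
  2 × C: no H
  2 × N: 2 H each → 4
  2 × O: 1 H each → 2
  2 × O: no H
  1 × C: 2 H
  1 × C (aromatic): no H
  1 × S: 1 H
  Total hydrogens = 16.
Molecular formula: C11H16N2O4S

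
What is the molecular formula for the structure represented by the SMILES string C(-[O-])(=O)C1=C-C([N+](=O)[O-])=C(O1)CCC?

C8H8NO5-

Heavy atoms from the SMILES: 8 C, 1 N, 5 O.
Implicit hydrogens by atom environment:
  3 × C (aromatic): no H
  2 × C: 2 H each → 4
  2 × O: no H
  2 × O (charge -1): no H
  1 × C: 3 H
  1 × C (aromatic): 1 H
  1 × C: no H
  1 × N (charge +1): no H
  1 × O (aromatic): no H
  Total hydrogens = 8.
Net charge -1.
Molecular formula: C8H8NO5-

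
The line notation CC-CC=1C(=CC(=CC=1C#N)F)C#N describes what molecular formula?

C11H9FN2

Heavy atoms from the SMILES: 11 C, 1 F, 2 N.
Implicit hydrogens by atom environment:
  4 × C (aromatic): no H
  2 × C: 2 H each → 4
  2 × C (aromatic): 1 H each → 2
  2 × C: no H
  2 × N: no H
  1 × C: 3 H
  1 × F: no H
  Total hydrogens = 9.
Molecular formula: C11H9FN2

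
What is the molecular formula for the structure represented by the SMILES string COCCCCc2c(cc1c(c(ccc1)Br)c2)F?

C15H16BrFO

Heavy atoms from the SMILES: 1 Br, 15 C, 1 F, 1 O.
Implicit hydrogens by atom environment:
  5 × C (aromatic): 1 H each → 5
  5 × C (aromatic): no H
  4 × C: 2 H each → 8
  1 × Br: no H
  1 × C: 3 H
  1 × F: no H
  1 × O: no H
  Total hydrogens = 16.
Molecular formula: C15H16BrFO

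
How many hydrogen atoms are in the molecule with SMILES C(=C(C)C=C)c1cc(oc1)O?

10

Hydrogens are implicit in SMILES; fill each atom to its normal valence:
  2 × C (aromatic): 1 H each → 2
  2 × C: 1 H each → 2
  2 × C (aromatic): no H
  1 × C: 3 H
  1 × C: 2 H
  1 × C: no H
  1 × O: 1 H
  1 × O (aromatic): no H
  Total hydrogens = 10.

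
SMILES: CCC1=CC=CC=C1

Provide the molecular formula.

C8H10

Heavy atoms from the SMILES: 8 C.
Implicit hydrogens by atom environment:
  5 × C (aromatic): 1 H each → 5
  1 × C: 3 H
  1 × C: 2 H
  1 × C (aromatic): no H
  Total hydrogens = 10.
Molecular formula: C8H10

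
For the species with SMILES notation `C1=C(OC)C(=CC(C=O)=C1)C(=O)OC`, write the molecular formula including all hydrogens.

Heavy atoms from the SMILES: 10 C, 4 O.
Implicit hydrogens by atom environment:
  4 × O: no H
  3 × C (aromatic): 1 H each → 3
  3 × C (aromatic): no H
  2 × C: 3 H each → 6
  1 × C: 1 H
  1 × C: no H
  Total hydrogens = 10.
Molecular formula: C10H10O4

C10H10O4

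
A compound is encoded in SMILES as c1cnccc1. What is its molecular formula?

Heavy atoms from the SMILES: 5 C, 1 N.
Implicit hydrogens by atom environment:
  5 × C (aromatic): 1 H each → 5
  1 × N (aromatic): no H
  Total hydrogens = 5.
Molecular formula: C5H5N

C5H5N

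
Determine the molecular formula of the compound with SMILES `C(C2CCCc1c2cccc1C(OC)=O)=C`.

Heavy atoms from the SMILES: 14 C, 2 O.
Implicit hydrogens by atom environment:
  4 × C: 2 H each → 8
  3 × C (aromatic): 1 H each → 3
  3 × C (aromatic): no H
  2 × C: 1 H each → 2
  2 × O: no H
  1 × C: 3 H
  1 × C: no H
  Total hydrogens = 16.
Molecular formula: C14H16O2

C14H16O2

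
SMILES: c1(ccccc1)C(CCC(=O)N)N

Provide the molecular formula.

C10H14N2O

Heavy atoms from the SMILES: 10 C, 2 N, 1 O.
Implicit hydrogens by atom environment:
  5 × C (aromatic): 1 H each → 5
  2 × C: 2 H each → 4
  2 × N: 2 H each → 4
  1 × C: 1 H
  1 × C: no H
  1 × C (aromatic): no H
  1 × O: no H
  Total hydrogens = 14.
Molecular formula: C10H14N2O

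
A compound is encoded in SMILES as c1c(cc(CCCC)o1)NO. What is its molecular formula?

C8H13NO2

Heavy atoms from the SMILES: 8 C, 1 N, 2 O.
Implicit hydrogens by atom environment:
  3 × C: 2 H each → 6
  2 × C (aromatic): 1 H each → 2
  2 × C (aromatic): no H
  1 × C: 3 H
  1 × N: 1 H
  1 × O: 1 H
  1 × O (aromatic): no H
  Total hydrogens = 13.
Molecular formula: C8H13NO2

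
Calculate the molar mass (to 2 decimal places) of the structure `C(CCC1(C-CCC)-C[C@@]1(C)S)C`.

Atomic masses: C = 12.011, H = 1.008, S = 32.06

Molecular formula: C12H24S.
M = 12×12.011 + 24×1.008 + 1×32.06 = 200.38 g/mol.

200.38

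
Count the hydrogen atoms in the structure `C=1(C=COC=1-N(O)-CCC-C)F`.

Hydrogens are implicit in SMILES; fill each atom to its normal valence:
  3 × C: 2 H each → 6
  2 × C (aromatic): 1 H each → 2
  2 × C (aromatic): no H
  1 × C: 3 H
  1 × F: no H
  1 × N: no H
  1 × O: 1 H
  1 × O (aromatic): no H
  Total hydrogens = 12.

12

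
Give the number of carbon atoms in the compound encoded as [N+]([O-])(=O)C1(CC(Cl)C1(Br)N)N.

The symbol for carbon appears 4 times in the SMILES. (Cl is a single chlorine, not C + l.)

4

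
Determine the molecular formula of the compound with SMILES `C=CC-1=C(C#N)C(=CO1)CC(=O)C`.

C10H9NO2

Heavy atoms from the SMILES: 10 C, 1 N, 2 O.
Implicit hydrogens by atom environment:
  3 × C (aromatic): no H
  2 × C: 2 H each → 4
  2 × C: no H
  1 × C: 3 H
  1 × C (aromatic): 1 H
  1 × C: 1 H
  1 × N: no H
  1 × O (aromatic): no H
  1 × O: no H
  Total hydrogens = 9.
Molecular formula: C10H9NO2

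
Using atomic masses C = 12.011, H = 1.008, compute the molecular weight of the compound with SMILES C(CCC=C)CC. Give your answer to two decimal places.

98.19

Molecular formula: C7H14.
M = 7×12.011 + 14×1.008 = 98.19 g/mol.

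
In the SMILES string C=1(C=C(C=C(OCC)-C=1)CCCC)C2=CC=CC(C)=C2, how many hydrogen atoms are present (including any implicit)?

Hydrogens are implicit in SMILES; fill each atom to its normal valence:
  7 × C (aromatic): 1 H each → 7
  5 × C (aromatic): no H
  4 × C: 2 H each → 8
  3 × C: 3 H each → 9
  1 × O: no H
  Total hydrogens = 24.

24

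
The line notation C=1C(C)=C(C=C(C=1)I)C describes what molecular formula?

C8H9I

Heavy atoms from the SMILES: 8 C, 1 I.
Implicit hydrogens by atom environment:
  3 × C (aromatic): 1 H each → 3
  3 × C (aromatic): no H
  2 × C: 3 H each → 6
  1 × I: no H
  Total hydrogens = 9.
Molecular formula: C8H9I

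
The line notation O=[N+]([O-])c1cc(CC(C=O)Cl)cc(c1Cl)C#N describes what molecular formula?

C10H6Cl2N2O3

Heavy atoms from the SMILES: 10 C, 2 Cl, 2 N, 3 O.
Implicit hydrogens by atom environment:
  4 × C (aromatic): no H
  2 × C (aromatic): 1 H each → 2
  2 × C: 1 H each → 2
  2 × Cl: no H
  2 × O: no H
  1 × C: 2 H
  1 × C: no H
  1 × N: no H
  1 × N (charge +1): no H
  1 × O (charge -1): no H
  Total hydrogens = 6.
Molecular formula: C10H6Cl2N2O3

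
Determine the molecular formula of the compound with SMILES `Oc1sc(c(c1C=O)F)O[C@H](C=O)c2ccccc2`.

C13H9FO4S

Heavy atoms from the SMILES: 13 C, 1 F, 4 O, 1 S.
Implicit hydrogens by atom environment:
  5 × C (aromatic): 1 H each → 5
  5 × C (aromatic): no H
  3 × C: 1 H each → 3
  3 × O: no H
  1 × F: no H
  1 × O: 1 H
  1 × S (aromatic): no H
  Total hydrogens = 9.
Molecular formula: C13H9FO4S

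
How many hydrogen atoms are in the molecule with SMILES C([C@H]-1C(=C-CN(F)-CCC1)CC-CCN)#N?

Hydrogens are implicit in SMILES; fill each atom to its normal valence:
  8 × C: 2 H each → 16
  2 × C: 1 H each → 2
  2 × C: no H
  2 × N: no H
  1 × F: no H
  1 × N: 2 H
  Total hydrogens = 20.

20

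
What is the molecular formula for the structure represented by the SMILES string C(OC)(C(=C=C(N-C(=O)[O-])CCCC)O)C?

Heavy atoms from the SMILES: 11 C, 1 N, 4 O.
Implicit hydrogens by atom environment:
  4 × C: no H
  3 × C: 3 H each → 9
  3 × C: 2 H each → 6
  2 × O: no H
  1 × C: 1 H
  1 × N: 1 H
  1 × O: 1 H
  1 × O (charge -1): no H
  Total hydrogens = 18.
Net charge -1.
Molecular formula: C11H18NO4-

C11H18NO4-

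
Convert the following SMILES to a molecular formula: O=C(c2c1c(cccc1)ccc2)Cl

Heavy atoms from the SMILES: 11 C, 1 Cl, 1 O.
Implicit hydrogens by atom environment:
  7 × C (aromatic): 1 H each → 7
  3 × C (aromatic): no H
  1 × C: no H
  1 × Cl: no H
  1 × O: no H
  Total hydrogens = 7.
Molecular formula: C11H7ClO

C11H7ClO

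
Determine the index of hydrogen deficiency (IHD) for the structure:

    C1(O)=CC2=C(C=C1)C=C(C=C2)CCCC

7

Molecular formula from the SMILES: C14H16O.
DoU = (2C + 2 + N − H − X)/2 = (2·14 + 2 + 0 − 16 − 0)/2 = 14/2 = 7.
(Structurally: 2 ring(s) + 5 π bond(s) = 7.)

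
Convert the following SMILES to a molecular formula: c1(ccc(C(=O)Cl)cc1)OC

Heavy atoms from the SMILES: 8 C, 1 Cl, 2 O.
Implicit hydrogens by atom environment:
  4 × C (aromatic): 1 H each → 4
  2 × C (aromatic): no H
  2 × O: no H
  1 × C: 3 H
  1 × C: no H
  1 × Cl: no H
  Total hydrogens = 7.
Molecular formula: C8H7ClO2

C8H7ClO2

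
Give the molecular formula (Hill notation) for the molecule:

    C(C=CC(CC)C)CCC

C10H20

Heavy atoms from the SMILES: 10 C.
Implicit hydrogens by atom environment:
  4 × C: 2 H each → 8
  3 × C: 3 H each → 9
  3 × C: 1 H each → 3
  Total hydrogens = 20.
Molecular formula: C10H20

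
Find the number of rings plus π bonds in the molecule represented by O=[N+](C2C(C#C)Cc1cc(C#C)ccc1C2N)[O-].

10

Molecular formula from the SMILES: C14H12N2O2.
DoU = (2C + 2 + N − H − X)/2 = (2·14 + 2 + 2 − 12 − 0)/2 = 20/2 = 10.
(Structurally: 2 ring(s) + 8 π bond(s) = 10.)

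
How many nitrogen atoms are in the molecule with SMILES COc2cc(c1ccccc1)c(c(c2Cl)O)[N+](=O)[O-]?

1

The symbol for nitrogen appears 1 time in the SMILES.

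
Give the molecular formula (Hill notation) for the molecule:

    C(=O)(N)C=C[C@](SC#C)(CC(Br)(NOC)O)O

Heavy atoms from the SMILES: 1 Br, 9 C, 2 N, 4 O, 1 S.
Implicit hydrogens by atom environment:
  4 × C: no H
  3 × C: 1 H each → 3
  2 × O: 1 H each → 2
  2 × O: no H
  1 × Br: no H
  1 × C: 3 H
  1 × C: 2 H
  1 × N: 2 H
  1 × N: 1 H
  1 × S: no H
  Total hydrogens = 13.
Molecular formula: C9H13BrN2O4S

C9H13BrN2O4S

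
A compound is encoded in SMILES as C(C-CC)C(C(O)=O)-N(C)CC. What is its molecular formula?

C9H19NO2

Heavy atoms from the SMILES: 9 C, 1 N, 2 O.
Implicit hydrogens by atom environment:
  4 × C: 2 H each → 8
  3 × C: 3 H each → 9
  1 × C: 1 H
  1 × C: no H
  1 × N: no H
  1 × O: 1 H
  1 × O: no H
  Total hydrogens = 19.
Molecular formula: C9H19NO2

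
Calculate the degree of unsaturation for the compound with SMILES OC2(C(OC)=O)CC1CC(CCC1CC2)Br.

Molecular formula from the SMILES: C12H19BrO3.
DoU = (2C + 2 + N − H − X)/2 = (2·12 + 2 + 0 − 19 − 1)/2 = 6/2 = 3.
(Structurally: 2 ring(s) + 1 π bond(s) = 3.)

3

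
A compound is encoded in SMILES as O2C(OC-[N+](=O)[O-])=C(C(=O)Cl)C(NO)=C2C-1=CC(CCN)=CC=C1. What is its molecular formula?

C14H14ClN3O6

Heavy atoms from the SMILES: 14 C, 1 Cl, 3 N, 6 O.
Implicit hydrogens by atom environment:
  6 × C (aromatic): no H
  4 × C (aromatic): 1 H each → 4
  3 × C: 2 H each → 6
  3 × O: no H
  1 × C: no H
  1 × Cl: no H
  1 × N: 2 H
  1 × N: 1 H
  1 × N (charge +1): no H
  1 × O: 1 H
  1 × O (aromatic): no H
  1 × O (charge -1): no H
  Total hydrogens = 14.
Molecular formula: C14H14ClN3O6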